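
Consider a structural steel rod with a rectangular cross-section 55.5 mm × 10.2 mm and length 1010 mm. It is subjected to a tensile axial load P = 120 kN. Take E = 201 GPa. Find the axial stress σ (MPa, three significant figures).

212 MPa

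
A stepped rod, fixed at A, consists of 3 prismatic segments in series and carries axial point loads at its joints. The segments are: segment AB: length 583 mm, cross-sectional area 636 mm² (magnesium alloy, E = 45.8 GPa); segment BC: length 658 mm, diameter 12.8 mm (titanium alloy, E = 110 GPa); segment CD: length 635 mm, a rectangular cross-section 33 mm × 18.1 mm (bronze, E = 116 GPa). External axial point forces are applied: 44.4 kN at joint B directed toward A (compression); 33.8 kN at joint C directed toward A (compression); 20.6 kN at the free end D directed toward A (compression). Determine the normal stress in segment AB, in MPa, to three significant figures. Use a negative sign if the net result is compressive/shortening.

-155 MPa

Internal axial forces (sectioning from the free end, tension +): N_CD = -20.6 kN, N_BC = -54.4 kN, N_AB = -98.8 kN.
σ_AB = N_AB/A_AB = -98800/636 = -155.3 MPa.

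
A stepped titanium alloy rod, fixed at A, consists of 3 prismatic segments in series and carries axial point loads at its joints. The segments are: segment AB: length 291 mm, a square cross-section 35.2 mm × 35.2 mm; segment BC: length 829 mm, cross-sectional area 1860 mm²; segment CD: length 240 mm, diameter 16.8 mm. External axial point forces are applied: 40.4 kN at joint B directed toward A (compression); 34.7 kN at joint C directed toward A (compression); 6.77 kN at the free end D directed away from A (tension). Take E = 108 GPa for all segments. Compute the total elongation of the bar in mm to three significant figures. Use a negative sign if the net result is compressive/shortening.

-0.196 mm

Internal axial forces (sectioning from the free end, tension +): N_CD = 6.77 kN, N_BC = -27.93 kN, N_AB = -68.33 kN.
A_AB = 1239 mm².
A_CD = 221.7 mm².
δ_AB = -68330·291/(1239·108000) = -0.1486 mm
δ_BC = -27930·829/(1860·108000) = -0.1153 mm
δ_CD = 6770·240/(221.7·108000) = 0.06787 mm
δ = Σδ_i = -0.196 mm.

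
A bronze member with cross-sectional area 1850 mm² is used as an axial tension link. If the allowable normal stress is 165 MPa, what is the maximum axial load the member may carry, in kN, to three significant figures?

305 kN

P_max = σ_allow · A = 165 · 1850 = 305200 N = 305.2 kN.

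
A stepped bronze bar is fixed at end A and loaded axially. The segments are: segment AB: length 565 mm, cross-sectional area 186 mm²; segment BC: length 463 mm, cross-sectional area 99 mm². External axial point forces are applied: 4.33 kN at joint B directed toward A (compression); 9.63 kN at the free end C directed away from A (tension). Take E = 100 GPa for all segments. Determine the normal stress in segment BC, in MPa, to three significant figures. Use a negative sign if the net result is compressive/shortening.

Internal axial forces (sectioning from the free end, tension +): N_BC = 9.63 kN, N_AB = 5.3 kN.
σ_BC = N_BC/A_BC = 9630/99 = 97.27 MPa.

97.3 MPa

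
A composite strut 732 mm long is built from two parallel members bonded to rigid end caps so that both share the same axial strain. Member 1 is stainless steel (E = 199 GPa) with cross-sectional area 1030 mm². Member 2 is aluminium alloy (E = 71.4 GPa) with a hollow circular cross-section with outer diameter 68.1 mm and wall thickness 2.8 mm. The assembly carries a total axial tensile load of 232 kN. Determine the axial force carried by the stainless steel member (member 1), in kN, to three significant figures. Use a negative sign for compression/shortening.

193 kN

A_2 = 574.4 mm².
Equal strain + equilibrium ⇒ each member carries load in proportion to AE: A₁E₁ = 205000000 N, A₂E₂ = 41010000 N, ΣAE = 246000000 N.
F₁ = P·A₁E₁/ΣAE = 232000·205000000/246000000 = 193300 N.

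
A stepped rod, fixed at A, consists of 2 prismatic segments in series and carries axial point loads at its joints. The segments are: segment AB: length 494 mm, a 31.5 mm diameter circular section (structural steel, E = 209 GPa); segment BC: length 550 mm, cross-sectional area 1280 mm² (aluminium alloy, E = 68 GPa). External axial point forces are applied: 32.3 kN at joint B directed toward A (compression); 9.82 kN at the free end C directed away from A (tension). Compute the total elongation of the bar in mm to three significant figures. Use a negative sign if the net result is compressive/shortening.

Internal axial forces (sectioning from the free end, tension +): N_BC = 9.82 kN, N_AB = -22.48 kN.
A_AB = 779.3 mm².
δ_AB = -22480·494/(779.3·209000) = -0.06818 mm
δ_BC = 9820·550/(1280·68000) = 0.06205 mm
δ = Σδ_i = -0.006129 mm.

-0.00613 mm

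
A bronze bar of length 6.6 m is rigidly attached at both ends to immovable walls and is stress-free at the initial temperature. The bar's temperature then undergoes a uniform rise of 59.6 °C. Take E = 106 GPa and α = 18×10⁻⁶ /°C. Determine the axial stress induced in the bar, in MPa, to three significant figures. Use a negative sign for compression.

-114 MPa

Free thermal expansion αLΔT = 18e-6 · 6600 · 59.6 = 7.08 mm.
The walls impose strain ε = −(7.08)/6600 = -1.0728e-03; σ = Eε = 106000 · -1.0728e-03 = -113.7 MPa.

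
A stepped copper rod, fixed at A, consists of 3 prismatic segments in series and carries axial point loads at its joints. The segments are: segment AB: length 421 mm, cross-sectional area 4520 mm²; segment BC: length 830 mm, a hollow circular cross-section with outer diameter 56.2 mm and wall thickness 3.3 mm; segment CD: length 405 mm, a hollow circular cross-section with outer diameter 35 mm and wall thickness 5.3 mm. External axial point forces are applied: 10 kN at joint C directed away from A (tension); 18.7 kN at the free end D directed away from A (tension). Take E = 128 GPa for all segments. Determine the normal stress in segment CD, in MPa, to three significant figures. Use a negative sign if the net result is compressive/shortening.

Internal axial forces (sectioning from the free end, tension +): N_CD = 18.7 kN, N_BC = 28.7 kN, N_AB = 28.7 kN.
A_CD = 494.5 mm².
σ_CD = N_CD/A_CD = 18700/494.5 = 37.81 MPa.

37.8 MPa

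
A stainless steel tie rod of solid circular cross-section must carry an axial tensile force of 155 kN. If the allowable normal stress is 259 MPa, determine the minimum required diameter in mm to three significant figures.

Required area A ≥ P/σ_allow = 155000/259 = 598.5 mm².
For a solid circular section, d ≥ √(4A/π) = 27.6 mm.

27.6 mm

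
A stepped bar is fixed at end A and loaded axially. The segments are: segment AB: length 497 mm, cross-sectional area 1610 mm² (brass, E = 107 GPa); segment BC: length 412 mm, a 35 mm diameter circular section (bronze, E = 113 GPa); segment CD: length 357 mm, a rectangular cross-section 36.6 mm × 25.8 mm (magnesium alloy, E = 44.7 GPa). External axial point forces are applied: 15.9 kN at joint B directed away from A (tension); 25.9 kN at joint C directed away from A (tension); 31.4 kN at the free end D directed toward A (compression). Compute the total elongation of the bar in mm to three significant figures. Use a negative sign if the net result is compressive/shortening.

-0.256 mm

Internal axial forces (sectioning from the free end, tension +): N_CD = -31.4 kN, N_BC = -5.5 kN, N_AB = 10.4 kN.
A_BC = 962.1 mm².
A_CD = 944.3 mm².
δ_AB = 10400·497/(1610·107000) = 0.03 mm
δ_BC = -5500·412/(962.1·113000) = -0.02084 mm
δ_CD = -31400·357/(944.3·44700) = -0.2656 mm
δ = Σδ_i = -0.2564 mm.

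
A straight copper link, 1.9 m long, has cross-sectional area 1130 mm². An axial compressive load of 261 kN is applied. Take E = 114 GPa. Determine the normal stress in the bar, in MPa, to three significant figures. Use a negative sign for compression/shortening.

-231 MPa

σ = N/A = -261000/1130 = -231 MPa.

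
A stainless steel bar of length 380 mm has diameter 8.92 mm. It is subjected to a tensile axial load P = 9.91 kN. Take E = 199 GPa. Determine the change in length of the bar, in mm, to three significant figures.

A = 62.49 mm².
δ_mech = NL/(AE) = 9910·380/(62.49·199000) = 0.3028 mm.

0.303 mm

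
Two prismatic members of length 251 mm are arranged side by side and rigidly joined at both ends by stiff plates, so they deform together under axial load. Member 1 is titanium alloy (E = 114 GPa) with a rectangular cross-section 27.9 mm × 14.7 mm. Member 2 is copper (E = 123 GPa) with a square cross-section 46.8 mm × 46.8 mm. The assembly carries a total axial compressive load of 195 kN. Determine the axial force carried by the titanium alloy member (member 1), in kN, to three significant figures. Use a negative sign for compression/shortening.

A_1 = 410.1 mm².
A_2 = 2190 mm².
Equal strain + equilibrium ⇒ each member carries load in proportion to AE: A₁E₁ = 46750000 N, A₂E₂ = 269400000 N, ΣAE = 316200000 N.
F₁ = P·A₁E₁/ΣAE = -195000·46750000/316200000 = -28840 N.

-28.8 kN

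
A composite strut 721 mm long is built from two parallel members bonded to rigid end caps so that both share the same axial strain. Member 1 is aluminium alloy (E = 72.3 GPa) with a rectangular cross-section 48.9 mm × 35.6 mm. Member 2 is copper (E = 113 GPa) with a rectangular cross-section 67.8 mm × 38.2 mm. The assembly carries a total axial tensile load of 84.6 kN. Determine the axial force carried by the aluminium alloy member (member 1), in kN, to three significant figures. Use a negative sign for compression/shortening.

A_1 = 1741 mm².
A_2 = 2590 mm².
Equal strain + equilibrium ⇒ each member carries load in proportion to AE: A₁E₁ = 125900000 N, A₂E₂ = 292700000 N, ΣAE = 418500000 N.
F₁ = P·A₁E₁/ΣAE = 84600·125900000/418500000 = 25440 N.

25.4 kN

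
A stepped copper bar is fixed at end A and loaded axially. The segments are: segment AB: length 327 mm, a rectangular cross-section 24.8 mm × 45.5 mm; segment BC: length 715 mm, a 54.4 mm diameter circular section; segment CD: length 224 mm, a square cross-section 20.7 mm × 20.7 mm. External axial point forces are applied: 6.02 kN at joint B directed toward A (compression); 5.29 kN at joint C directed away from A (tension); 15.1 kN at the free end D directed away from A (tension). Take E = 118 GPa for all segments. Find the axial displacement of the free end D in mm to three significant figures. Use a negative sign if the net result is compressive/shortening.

0.155 mm

Internal axial forces (sectioning from the free end, tension +): N_CD = 15.1 kN, N_BC = 20.39 kN, N_AB = 14.37 kN.
A_AB = 1128 mm².
A_BC = 2324 mm².
A_CD = 428.5 mm².
δ_AB = 14370·327/(1128·118000) = 0.03529 mm
δ_BC = 20390·715/(2324·118000) = 0.05316 mm
δ_CD = 15100·224/(428.5·118000) = 0.0669 mm
δ = Σδ_i = 0.1553 mm.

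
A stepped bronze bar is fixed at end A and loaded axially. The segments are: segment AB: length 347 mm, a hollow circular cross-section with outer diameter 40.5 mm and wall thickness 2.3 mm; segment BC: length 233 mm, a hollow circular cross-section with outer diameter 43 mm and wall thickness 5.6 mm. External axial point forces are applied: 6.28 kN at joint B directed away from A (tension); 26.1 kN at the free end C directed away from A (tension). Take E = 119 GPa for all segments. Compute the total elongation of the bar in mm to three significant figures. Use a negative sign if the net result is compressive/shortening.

0.420 mm

Internal axial forces (sectioning from the free end, tension +): N_BC = 26.1 kN, N_AB = 32.38 kN.
A_AB = 276 mm².
A_BC = 658 mm².
δ_AB = 32380·347/(276·119000) = 0.3421 mm
δ_BC = 26100·233/(658·119000) = 0.07767 mm
δ = Σδ_i = 0.4197 mm.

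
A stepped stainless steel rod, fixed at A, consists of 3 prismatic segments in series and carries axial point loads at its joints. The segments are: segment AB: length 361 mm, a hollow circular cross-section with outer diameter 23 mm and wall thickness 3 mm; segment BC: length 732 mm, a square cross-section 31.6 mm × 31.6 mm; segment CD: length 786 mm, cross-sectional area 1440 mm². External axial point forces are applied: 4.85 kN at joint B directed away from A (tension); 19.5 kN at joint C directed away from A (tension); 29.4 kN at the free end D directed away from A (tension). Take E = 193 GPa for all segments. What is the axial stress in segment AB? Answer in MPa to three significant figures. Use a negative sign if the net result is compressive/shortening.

285 MPa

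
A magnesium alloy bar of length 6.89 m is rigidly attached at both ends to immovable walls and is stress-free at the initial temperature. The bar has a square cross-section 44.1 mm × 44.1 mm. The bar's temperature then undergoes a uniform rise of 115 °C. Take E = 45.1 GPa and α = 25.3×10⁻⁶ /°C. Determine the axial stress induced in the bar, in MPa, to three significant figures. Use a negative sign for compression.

-131 MPa

Free thermal expansion αLΔT = 25.3e-6 · 6890 · 115 = 20.05 mm.
The walls impose strain ε = −(20.05)/6890 = -2.9095e-03; σ = Eε = 45100 · -2.9095e-03 = -131.2 MPa.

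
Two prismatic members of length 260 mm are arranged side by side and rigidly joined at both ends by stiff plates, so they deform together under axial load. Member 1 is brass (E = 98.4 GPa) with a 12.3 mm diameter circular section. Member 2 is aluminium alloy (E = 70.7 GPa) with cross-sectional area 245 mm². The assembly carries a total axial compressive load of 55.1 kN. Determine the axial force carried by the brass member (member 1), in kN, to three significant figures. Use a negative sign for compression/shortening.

A_1 = 118.8 mm².
Equal strain + equilibrium ⇒ each member carries load in proportion to AE: A₁E₁ = 11690000 N, A₂E₂ = 17320000 N, ΣAE = 29010000 N.
F₁ = P·A₁E₁/ΣAE = -55100·11690000/29010000 = -22200 N.

-22.2 kN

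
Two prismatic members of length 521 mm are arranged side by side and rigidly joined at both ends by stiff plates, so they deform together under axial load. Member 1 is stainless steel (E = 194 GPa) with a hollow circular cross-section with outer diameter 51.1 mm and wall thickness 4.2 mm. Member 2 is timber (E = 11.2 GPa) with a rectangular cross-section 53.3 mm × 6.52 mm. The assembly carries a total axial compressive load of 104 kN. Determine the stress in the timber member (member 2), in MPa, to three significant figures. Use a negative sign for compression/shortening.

A_1 = 618.8 mm².
A_2 = 347.5 mm².
Equal strain + equilibrium ⇒ each member carries load in proportion to AE: A₁E₁ = 120100000 N, A₂E₂ = 3892000 N, ΣAE = 123900000 N.
σ₂ = P·E₂/ΣAE = -104000·11200/123900000 = -9.398 MPa.

-9.40 MPa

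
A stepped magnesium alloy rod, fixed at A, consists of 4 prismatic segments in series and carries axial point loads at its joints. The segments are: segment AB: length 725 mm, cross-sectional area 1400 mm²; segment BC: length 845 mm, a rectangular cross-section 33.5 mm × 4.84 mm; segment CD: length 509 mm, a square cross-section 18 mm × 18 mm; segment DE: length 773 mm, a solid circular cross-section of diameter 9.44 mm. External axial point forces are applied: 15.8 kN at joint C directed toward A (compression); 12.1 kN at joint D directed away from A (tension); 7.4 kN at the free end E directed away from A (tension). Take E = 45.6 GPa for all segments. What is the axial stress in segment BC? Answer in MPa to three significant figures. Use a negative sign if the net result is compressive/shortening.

Internal axial forces (sectioning from the free end, tension +): N_DE = 7.4 kN, N_CD = 19.5 kN, N_BC = 3.7 kN, N_AB = 3.7 kN.
A_BC = 162.1 mm².
σ_BC = N_BC/A_BC = 3700/162.1 = 22.82 MPa.

22.8 MPa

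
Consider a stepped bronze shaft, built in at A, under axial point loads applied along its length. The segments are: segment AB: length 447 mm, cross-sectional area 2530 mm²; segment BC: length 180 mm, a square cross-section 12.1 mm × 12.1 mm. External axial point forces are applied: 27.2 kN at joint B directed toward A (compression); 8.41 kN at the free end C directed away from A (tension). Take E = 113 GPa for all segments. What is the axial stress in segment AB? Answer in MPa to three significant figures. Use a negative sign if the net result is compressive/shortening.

Internal axial forces (sectioning from the free end, tension +): N_BC = 8.41 kN, N_AB = -18.79 kN.
σ_AB = N_AB/A_AB = -18790/2530 = -7.427 MPa.

-7.43 MPa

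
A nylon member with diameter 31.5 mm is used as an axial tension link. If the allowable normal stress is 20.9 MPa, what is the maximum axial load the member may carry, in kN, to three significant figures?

A = 779.3 mm².
P_max = σ_allow · A = 20.9 · 779.3 = 16290 N = 16.29 kN.

16.3 kN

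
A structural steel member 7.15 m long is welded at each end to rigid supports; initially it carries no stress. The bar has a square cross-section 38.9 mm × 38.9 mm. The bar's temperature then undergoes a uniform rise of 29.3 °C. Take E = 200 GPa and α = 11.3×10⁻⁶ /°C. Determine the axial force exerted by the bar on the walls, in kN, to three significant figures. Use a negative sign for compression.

Free thermal expansion αLΔT = 11.3e-6 · 7150 · 29.3 = 2.367 mm.
The walls impose strain ε = −(2.367)/7150 = -3.3109e-04; σ = Eε = 200000 · -3.3109e-04 = -66.22 MPa.
Wall reaction R = σ·A = -66.22·1513 = -100200 N = -100.2 kN.

-100 kN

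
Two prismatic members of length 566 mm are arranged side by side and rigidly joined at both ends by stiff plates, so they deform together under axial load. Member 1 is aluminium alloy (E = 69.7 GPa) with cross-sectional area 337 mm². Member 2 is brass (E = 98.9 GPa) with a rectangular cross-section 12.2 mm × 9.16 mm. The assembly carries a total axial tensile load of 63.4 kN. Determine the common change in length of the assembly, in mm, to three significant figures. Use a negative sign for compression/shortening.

1.04 mm

A_2 = 111.8 mm².
Equal strain + equilibrium ⇒ each member carries load in proportion to AE: A₁E₁ = 23490000 N, A₂E₂ = 11050000 N, ΣAE = 34540000 N.
δ = PL/ΣAE = 63400·566/34540000 = 1.039 mm.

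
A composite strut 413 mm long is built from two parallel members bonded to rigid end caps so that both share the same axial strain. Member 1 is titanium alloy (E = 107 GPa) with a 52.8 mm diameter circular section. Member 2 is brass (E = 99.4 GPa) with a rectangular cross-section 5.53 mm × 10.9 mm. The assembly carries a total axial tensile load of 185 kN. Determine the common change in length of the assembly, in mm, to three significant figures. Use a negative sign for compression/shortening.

0.318 mm

A_1 = 2190 mm².
A_2 = 60.28 mm².
Equal strain + equilibrium ⇒ each member carries load in proportion to AE: A₁E₁ = 234300000 N, A₂E₂ = 5992000 N, ΣAE = 240300000 N.
δ = PL/ΣAE = 185000·413/240300000 = 0.318 mm.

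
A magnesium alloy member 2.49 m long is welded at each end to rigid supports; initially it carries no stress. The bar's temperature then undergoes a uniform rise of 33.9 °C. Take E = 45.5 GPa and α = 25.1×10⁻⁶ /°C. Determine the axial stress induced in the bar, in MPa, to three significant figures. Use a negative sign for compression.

Free thermal expansion αLΔT = 25.1e-6 · 2490 · 33.9 = 2.119 mm.
The walls impose strain ε = −(2.119)/2490 = -8.5089e-04; σ = Eε = 45500 · -8.5089e-04 = -38.72 MPa.

-38.7 MPa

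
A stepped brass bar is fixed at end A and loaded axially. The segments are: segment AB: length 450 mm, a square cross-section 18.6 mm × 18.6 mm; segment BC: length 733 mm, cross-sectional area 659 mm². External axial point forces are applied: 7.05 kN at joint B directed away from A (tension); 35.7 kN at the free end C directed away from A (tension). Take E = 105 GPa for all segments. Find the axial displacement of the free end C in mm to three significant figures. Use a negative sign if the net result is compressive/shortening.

Internal axial forces (sectioning from the free end, tension +): N_BC = 35.7 kN, N_AB = 42.75 kN.
A_AB = 346 mm².
δ_AB = 42750·450/(346·105000) = 0.5296 mm
δ_BC = 35700·733/(659·105000) = 0.3782 mm
δ = Σδ_i = 0.9078 mm.

0.908 mm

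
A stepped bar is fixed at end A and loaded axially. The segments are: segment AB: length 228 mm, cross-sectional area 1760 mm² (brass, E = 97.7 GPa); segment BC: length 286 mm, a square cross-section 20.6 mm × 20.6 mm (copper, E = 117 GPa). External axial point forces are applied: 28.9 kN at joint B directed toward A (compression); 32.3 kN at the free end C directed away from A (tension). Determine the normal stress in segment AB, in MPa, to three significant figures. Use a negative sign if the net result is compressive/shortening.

Internal axial forces (sectioning from the free end, tension +): N_BC = 32.3 kN, N_AB = 3.4 kN.
σ_AB = N_AB/A_AB = 3400/1760 = 1.932 MPa.

1.93 MPa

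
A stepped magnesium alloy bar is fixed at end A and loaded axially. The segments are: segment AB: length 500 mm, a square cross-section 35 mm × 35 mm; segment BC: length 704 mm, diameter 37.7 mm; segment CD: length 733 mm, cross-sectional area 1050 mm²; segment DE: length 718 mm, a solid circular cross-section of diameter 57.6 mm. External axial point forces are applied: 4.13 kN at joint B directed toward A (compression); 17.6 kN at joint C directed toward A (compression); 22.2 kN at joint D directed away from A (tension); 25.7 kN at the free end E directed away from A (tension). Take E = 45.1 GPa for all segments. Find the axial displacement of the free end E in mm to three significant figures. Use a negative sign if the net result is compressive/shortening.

Internal axial forces (sectioning from the free end, tension +): N_DE = 25.7 kN, N_CD = 47.9 kN, N_BC = 30.3 kN, N_AB = 26.17 kN.
A_AB = 1225 mm².
A_BC = 1116 mm².
A_DE = 2606 mm².
δ_AB = 26170·500/(1225·45100) = 0.2368 mm
δ_BC = 30300·704/(1116·45100) = 0.4237 mm
δ_CD = 47900·733/(1050·45100) = 0.7414 mm
δ_DE = 25700·718/(2606·45100) = 0.157 mm
δ = Σδ_i = 1.559 mm.

1.56 mm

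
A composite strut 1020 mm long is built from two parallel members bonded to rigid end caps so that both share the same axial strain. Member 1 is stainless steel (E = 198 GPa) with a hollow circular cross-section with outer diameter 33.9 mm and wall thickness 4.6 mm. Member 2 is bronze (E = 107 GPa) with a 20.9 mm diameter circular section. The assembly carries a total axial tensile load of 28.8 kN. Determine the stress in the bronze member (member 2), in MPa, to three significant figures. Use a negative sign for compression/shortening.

25.6 MPa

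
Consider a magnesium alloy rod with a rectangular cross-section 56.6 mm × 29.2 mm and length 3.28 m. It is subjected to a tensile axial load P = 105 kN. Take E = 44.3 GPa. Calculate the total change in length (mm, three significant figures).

A = 1653 mm².
δ_mech = NL/(AE) = 105000·3280/(1653·44300) = 4.704 mm.

4.70 mm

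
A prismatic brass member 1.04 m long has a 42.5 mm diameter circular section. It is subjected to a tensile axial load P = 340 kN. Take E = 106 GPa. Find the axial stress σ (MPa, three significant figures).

240 MPa

A = 1419 mm².
σ = N/A = 340000/1419 = 239.7 MPa.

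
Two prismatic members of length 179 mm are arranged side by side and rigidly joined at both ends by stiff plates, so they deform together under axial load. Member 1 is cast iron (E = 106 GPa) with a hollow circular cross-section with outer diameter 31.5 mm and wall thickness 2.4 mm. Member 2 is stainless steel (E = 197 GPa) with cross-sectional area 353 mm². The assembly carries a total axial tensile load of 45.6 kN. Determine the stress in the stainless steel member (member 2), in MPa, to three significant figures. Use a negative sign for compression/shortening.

96.8 MPa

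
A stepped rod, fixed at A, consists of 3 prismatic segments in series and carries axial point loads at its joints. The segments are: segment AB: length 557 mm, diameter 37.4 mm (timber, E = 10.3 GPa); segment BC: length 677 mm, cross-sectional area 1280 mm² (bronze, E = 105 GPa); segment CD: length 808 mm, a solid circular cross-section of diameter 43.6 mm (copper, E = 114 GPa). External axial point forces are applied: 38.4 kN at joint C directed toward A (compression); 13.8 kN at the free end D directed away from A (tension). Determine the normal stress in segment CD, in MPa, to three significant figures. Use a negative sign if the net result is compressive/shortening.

Internal axial forces (sectioning from the free end, tension +): N_CD = 13.8 kN, N_BC = -24.6 kN, N_AB = -24.6 kN.
A_CD = 1493 mm².
σ_CD = N_CD/A_CD = 13800/1493 = 9.243 MPa.

9.24 MPa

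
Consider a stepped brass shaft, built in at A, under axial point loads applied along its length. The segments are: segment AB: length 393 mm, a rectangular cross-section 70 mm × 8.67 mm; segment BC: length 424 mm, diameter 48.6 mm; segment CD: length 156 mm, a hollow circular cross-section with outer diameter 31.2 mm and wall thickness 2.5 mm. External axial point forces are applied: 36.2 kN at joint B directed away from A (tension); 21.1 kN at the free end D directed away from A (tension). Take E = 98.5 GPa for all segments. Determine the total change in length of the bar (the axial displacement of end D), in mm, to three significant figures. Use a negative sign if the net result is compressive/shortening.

0.574 mm

Internal axial forces (sectioning from the free end, tension +): N_CD = 21.1 kN, N_BC = 21.1 kN, N_AB = 57.3 kN.
A_AB = 606.9 mm².
A_BC = 1855 mm².
A_CD = 225.4 mm².
δ_AB = 57300·393/(606.9·98500) = 0.3767 mm
δ_BC = 21100·424/(1855·98500) = 0.04896 mm
δ_CD = 21100·156/(225.4·98500) = 0.1483 mm
δ = Σδ_i = 0.5739 mm.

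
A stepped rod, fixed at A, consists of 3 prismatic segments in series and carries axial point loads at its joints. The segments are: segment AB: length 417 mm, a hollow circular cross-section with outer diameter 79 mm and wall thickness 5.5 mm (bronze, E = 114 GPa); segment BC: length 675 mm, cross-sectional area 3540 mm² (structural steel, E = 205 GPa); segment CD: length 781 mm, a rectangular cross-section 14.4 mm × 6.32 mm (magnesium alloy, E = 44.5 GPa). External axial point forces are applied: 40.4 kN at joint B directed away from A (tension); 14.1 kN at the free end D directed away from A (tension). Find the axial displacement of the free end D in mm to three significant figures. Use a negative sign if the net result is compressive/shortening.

Internal axial forces (sectioning from the free end, tension +): N_CD = 14.1 kN, N_BC = 14.1 kN, N_AB = 54.5 kN.
A_AB = 1270 mm².
A_CD = 91.01 mm².
δ_AB = 54500·417/(1270·114000) = 0.157 mm
δ_BC = 14100·675/(3540·205000) = 0.01311 mm
δ_CD = 14100·781/(91.01·44500) = 2.719 mm
δ = Σδ_i = 2.889 mm.

2.89 mm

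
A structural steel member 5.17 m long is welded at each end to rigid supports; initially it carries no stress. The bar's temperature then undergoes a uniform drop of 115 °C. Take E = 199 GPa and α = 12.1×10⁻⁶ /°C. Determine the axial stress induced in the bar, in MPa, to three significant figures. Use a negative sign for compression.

277 MPa

Free thermal expansion αLΔT = 12.1e-6 · 5170 · -115 = -7.194 mm.
The walls impose strain ε = −(-7.194)/5170 = 1.3915e-03; σ = Eε = 199000 · 1.3915e-03 = 276.9 MPa.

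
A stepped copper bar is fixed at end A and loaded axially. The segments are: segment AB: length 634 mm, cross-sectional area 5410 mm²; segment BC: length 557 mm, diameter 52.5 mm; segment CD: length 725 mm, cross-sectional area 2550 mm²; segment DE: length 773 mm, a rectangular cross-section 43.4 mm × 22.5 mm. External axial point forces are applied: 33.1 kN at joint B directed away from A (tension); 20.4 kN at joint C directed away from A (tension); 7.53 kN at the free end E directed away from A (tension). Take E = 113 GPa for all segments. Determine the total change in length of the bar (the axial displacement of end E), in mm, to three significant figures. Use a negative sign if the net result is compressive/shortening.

0.199 mm

Internal axial forces (sectioning from the free end, tension +): N_DE = 7.53 kN, N_CD = 7.53 kN, N_BC = 27.93 kN, N_AB = 61.03 kN.
A_BC = 2165 mm².
A_DE = 976.5 mm².
δ_AB = 61030·634/(5410·113000) = 0.06329 mm
δ_BC = 27930·557/(2165·113000) = 0.0636 mm
δ_CD = 7530·725/(2550·113000) = 0.01895 mm
δ_DE = 7530·773/(976.5·113000) = 0.05275 mm
δ = Σδ_i = 0.1986 mm.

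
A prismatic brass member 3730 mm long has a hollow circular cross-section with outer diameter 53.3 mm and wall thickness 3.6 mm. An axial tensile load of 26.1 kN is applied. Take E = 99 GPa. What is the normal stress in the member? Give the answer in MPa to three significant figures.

46.4 MPa

A = 562.1 mm².
σ = N/A = 26100/562.1 = 46.43 MPa.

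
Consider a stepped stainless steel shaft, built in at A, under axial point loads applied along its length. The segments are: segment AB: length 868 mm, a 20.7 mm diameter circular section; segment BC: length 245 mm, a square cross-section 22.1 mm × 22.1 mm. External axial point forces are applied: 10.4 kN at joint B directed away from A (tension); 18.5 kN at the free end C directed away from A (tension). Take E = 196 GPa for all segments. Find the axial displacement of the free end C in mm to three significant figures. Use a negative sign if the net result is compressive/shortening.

0.428 mm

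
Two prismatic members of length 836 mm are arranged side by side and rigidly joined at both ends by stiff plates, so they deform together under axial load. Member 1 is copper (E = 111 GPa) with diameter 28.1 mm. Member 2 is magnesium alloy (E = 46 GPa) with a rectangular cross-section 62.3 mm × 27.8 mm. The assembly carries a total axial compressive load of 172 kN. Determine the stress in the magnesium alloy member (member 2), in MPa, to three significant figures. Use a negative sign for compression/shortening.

A_1 = 620.2 mm².
A_2 = 1732 mm².
Equal strain + equilibrium ⇒ each member carries load in proportion to AE: A₁E₁ = 68840000 N, A₂E₂ = 79670000 N, ΣAE = 148500000 N.
σ₂ = P·E₂/ΣAE = -172000·46000/148500000 = -53.28 MPa.

-53.3 MPa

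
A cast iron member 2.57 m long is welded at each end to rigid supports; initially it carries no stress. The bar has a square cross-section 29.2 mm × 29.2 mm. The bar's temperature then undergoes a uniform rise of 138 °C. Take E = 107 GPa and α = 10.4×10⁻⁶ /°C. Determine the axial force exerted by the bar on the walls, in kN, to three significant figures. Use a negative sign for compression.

-131 kN

Free thermal expansion αLΔT = 10.4e-6 · 2570 · 138 = 3.688 mm.
The walls impose strain ε = −(3.688)/2570 = -1.4352e-03; σ = Eε = 107000 · -1.4352e-03 = -153.6 MPa.
Wall reaction R = σ·A = -153.6·852.6 = -130900 N = -130.9 kN.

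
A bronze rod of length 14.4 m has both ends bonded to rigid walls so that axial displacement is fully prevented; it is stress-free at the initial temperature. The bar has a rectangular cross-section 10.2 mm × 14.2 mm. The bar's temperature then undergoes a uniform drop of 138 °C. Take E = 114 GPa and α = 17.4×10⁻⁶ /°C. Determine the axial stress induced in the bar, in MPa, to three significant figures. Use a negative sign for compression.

274 MPa

Free thermal expansion αLΔT = 17.4e-6 · 14400 · -138 = -34.58 mm.
The walls impose strain ε = −(-34.58)/14400 = 2.4012e-03; σ = Eε = 114000 · 2.4012e-03 = 273.7 MPa.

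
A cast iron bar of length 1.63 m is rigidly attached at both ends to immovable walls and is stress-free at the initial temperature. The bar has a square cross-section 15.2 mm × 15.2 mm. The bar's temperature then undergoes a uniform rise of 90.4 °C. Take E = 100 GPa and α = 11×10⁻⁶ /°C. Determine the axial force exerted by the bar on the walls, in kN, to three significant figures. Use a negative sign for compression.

-23.0 kN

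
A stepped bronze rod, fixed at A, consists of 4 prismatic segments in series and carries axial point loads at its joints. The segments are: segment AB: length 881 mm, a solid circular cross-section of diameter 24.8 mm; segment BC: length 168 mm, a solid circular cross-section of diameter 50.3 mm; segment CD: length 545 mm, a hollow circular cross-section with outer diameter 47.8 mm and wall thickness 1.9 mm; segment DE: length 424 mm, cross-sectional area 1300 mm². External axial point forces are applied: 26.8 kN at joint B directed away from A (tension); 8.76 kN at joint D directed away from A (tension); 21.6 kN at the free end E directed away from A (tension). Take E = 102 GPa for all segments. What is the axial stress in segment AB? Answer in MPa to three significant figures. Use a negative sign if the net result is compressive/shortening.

Internal axial forces (sectioning from the free end, tension +): N_DE = 21.6 kN, N_CD = 30.36 kN, N_BC = 30.36 kN, N_AB = 57.16 kN.
A_AB = 483.1 mm².
σ_AB = N_AB/A_AB = 57160/483.1 = 118.3 MPa.

118 MPa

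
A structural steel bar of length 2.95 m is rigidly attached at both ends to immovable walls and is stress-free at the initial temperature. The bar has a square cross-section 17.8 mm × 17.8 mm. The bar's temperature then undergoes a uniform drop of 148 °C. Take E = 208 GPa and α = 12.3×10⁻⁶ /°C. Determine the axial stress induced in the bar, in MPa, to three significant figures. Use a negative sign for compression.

Free thermal expansion αLΔT = 12.3e-6 · 2950 · -148 = -5.37 mm.
The walls impose strain ε = −(-5.37)/2950 = 1.8204e-03; σ = Eε = 208000 · 1.8204e-03 = 378.6 MPa.

379 MPa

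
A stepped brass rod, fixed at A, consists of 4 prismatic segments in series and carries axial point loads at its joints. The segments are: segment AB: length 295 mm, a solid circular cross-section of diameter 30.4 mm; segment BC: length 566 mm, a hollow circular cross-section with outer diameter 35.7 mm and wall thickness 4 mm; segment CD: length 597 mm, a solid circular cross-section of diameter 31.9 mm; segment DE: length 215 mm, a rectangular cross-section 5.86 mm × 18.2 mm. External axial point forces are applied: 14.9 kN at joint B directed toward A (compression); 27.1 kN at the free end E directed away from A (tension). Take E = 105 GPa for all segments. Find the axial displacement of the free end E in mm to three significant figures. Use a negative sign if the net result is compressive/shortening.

1.13 mm

Internal axial forces (sectioning from the free end, tension +): N_DE = 27.1 kN, N_CD = 27.1 kN, N_BC = 27.1 kN, N_AB = 12.2 kN.
A_AB = 725.8 mm².
A_BC = 398.4 mm².
A_CD = 799.2 mm².
A_DE = 106.7 mm².
δ_AB = 12200·295/(725.8·105000) = 0.04722 mm
δ_BC = 27100·566/(398.4·105000) = 0.3667 mm
δ_CD = 27100·597/(799.2·105000) = 0.1928 mm
δ_DE = 27100·215/(106.7·105000) = 0.5203 mm
δ = Σδ_i = 1.127 mm.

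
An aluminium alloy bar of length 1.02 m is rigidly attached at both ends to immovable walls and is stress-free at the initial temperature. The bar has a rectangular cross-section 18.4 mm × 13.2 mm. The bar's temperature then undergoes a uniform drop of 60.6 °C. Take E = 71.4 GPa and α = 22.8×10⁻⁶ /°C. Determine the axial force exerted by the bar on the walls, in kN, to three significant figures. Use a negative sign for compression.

Free thermal expansion αLΔT = 22.8e-6 · 1020 · -60.6 = -1.409 mm.
The walls impose strain ε = −(-1.409)/1020 = 1.3817e-03; σ = Eε = 71400 · 1.3817e-03 = 98.65 MPa.
Wall reaction R = σ·A = 98.65·242.9 = 23960 N = 23.96 kN.

24.0 kN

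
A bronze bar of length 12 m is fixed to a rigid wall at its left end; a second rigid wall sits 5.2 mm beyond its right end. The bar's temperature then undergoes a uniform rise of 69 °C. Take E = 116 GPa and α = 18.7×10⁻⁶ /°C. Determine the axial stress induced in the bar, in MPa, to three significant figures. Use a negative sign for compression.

-99.4 MPa

Free thermal expansion αLΔT = 18.7e-6 · 12000 · 69 = 15.48 mm.
The walls engage after the gap closes; constrained expansion = 15.48 − 5.2 = 10.28 mm.
The walls impose strain ε = −(10.28)/12000 = -8.5697e-04; σ = Eε = 116000 · -8.5697e-04 = -99.41 MPa.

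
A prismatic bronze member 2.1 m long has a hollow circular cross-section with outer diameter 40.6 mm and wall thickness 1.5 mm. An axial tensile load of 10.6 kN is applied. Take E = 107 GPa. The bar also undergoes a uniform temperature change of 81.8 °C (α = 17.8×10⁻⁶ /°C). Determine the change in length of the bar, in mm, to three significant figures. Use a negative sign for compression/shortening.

4.19 mm

A = 184.3 mm².
δ_mech = NL/(AE) = 10600·2100/(184.3·107000) = 1.129 mm.
δ_thermal = αLΔT = 17.8e-6·2100·81.8 = 3.058 mm.
δ = δ_mech + δ_thermal = 4.187 mm.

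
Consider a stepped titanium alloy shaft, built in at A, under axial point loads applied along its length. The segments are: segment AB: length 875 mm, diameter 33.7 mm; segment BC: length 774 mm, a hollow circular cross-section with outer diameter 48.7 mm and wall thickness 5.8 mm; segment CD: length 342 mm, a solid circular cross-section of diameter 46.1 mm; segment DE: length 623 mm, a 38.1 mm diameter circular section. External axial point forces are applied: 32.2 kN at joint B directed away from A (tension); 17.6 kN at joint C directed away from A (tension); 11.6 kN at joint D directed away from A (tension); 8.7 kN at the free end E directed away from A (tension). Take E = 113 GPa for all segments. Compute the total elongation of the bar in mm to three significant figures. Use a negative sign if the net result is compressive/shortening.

Internal axial forces (sectioning from the free end, tension +): N_DE = 8.7 kN, N_CD = 20.3 kN, N_BC = 37.9 kN, N_AB = 70.1 kN.
A_AB = 892 mm².
A_BC = 781.7 mm².
A_CD = 1669 mm².
A_DE = 1140 mm².
δ_AB = 70100·875/(892·113000) = 0.6086 mm
δ_BC = 37900·774/(781.7·113000) = 0.3321 mm
δ_CD = 20300·342/(1669·113000) = 0.03681 mm
δ_DE = 8700·623/(1140·113000) = 0.04207 mm
δ = Σδ_i = 1.02 mm.

1.02 mm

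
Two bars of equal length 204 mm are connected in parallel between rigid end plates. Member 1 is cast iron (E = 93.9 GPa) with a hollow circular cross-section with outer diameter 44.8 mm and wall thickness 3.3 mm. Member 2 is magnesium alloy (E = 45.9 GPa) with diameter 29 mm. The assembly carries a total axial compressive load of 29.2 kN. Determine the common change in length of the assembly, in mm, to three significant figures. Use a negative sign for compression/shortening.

-0.0842 mm

A_1 = 430.2 mm².
A_2 = 660.5 mm².
Equal strain + equilibrium ⇒ each member carries load in proportion to AE: A₁E₁ = 40400000 N, A₂E₂ = 30320000 N, ΣAE = 70720000 N.
δ = PL/ΣAE = -29200·204/70720000 = -0.08423 mm.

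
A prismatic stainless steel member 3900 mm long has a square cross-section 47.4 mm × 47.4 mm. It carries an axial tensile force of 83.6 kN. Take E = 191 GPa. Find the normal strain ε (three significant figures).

A = 2247 mm².
σ = N/A = 37.21 MPa; ε = σ/E = 37.21/191000 = 1.948e-04.

1.95e-04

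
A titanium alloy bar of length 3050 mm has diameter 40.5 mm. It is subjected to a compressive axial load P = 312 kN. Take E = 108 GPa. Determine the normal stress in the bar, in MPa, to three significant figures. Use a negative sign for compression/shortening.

-242 MPa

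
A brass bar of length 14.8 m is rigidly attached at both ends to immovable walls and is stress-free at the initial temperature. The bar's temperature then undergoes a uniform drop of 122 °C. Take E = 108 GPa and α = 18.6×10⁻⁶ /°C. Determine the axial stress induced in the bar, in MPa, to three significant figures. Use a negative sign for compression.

Free thermal expansion αLΔT = 18.6e-6 · 14800 · -122 = -33.58 mm.
The walls impose strain ε = −(-33.58)/14800 = 2.2692e-03; σ = Eε = 108000 · 2.2692e-03 = 245.1 MPa.

245 MPa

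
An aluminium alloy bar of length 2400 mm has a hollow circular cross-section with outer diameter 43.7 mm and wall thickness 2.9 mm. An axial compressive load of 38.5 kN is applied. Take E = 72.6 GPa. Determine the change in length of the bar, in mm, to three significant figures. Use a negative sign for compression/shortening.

-3.42 mm

A = 371.7 mm².
δ_mech = NL/(AE) = -38500·2400/(371.7·72600) = -3.424 mm.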